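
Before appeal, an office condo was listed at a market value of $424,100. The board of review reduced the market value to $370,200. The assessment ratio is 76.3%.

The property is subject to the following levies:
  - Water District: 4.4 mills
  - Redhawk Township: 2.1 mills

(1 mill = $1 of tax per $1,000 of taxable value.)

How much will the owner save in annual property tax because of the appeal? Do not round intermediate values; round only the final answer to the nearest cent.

$267.32

Old assessed value = $424,100 × 0.763 = $323,588.3
New assessed value = $370,200 × 0.763 = $282,462.6
Combined rate = 0.0044 + 0.0021 = 0.0065
Old tax = $323,588.3 × 0.0065 = $2,103.32395
New tax = $282,462.6 × 0.0065 = $1,836.0069
Reduction = $2,103.32395 − $1,836.0069 = $267.31705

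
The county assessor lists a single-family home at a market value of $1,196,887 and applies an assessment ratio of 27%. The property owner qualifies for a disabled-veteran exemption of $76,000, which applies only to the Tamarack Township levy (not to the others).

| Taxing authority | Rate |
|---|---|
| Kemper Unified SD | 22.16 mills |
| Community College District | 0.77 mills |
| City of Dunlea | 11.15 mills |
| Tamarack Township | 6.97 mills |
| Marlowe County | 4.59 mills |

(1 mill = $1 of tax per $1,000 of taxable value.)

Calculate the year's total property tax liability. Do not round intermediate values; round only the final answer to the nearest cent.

$14,219.28

Assessed value = $1,196,887 × 0.27 = $323,159.49
Kemper Unified SD: $323,159.49 × 0.02216 = $7,161.2142984
Community College District: $323,159.49 × 0.00077 = $248.8328073
City of Dunlea: $323,159.49 × 0.01115 = $3,603.2283135
Tamarack Township: ($323,159.49 − $76,000) × 0.00697 = $247,159.49 × 0.00697 = $1,722.7016453
Marlowe County: $323,159.49 × 0.00459 = $1,483.3020591
Total = $14,219.2791236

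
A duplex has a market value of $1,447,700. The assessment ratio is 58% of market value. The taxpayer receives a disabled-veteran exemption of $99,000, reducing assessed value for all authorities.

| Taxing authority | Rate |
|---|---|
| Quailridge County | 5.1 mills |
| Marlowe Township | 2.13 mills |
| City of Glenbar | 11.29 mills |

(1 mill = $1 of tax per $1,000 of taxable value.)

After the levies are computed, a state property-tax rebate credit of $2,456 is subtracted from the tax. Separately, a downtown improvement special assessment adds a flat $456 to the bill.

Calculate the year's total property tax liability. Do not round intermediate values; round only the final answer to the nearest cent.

Assessed value = $1,447,700 × 0.58 = $839,666
Taxable value = $839,666 − $99,000 = $740,666
Quailridge County: $740,666 × 0.0051 = $3,777.3966
Marlowe Township: $740,666 × 0.00213 = $1,577.61858
City of Glenbar: $740,666 × 0.01129 = $8,362.11914
Levies subtotal = $13,717.13432
After credit = $13,717.13432 − $2,456 = $11,261.13432
Total = $11,261.13432 + $456 = $11,717.13432

$11,717.13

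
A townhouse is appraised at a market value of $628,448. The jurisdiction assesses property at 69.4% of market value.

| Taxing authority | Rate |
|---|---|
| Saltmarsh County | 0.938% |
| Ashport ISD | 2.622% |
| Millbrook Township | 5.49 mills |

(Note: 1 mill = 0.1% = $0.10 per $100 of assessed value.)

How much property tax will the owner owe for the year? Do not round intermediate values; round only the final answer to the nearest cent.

$17,921.11

Assessed value = $628,448 × 0.694 = $436,142.912
Saltmarsh County: $436,142.912 × 0.00938 = $4,091.02051456
Ashport ISD: $436,142.912 × 0.02622 = $11,435.66715264
Millbrook Township: $436,142.912 × 0.00549 = $2,394.42458688
Total = $17,921.11225408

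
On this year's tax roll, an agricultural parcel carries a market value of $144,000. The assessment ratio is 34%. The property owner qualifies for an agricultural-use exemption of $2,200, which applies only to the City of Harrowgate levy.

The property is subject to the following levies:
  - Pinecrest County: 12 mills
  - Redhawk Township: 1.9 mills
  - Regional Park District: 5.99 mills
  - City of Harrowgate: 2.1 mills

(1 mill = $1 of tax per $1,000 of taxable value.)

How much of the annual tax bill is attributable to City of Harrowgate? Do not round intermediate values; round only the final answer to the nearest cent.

Assessed value = $144,000 × 0.34 = $48,960
City of Harrowgate taxable value = $48,960 − $2,200 = $46,760
City of Harrowgate levy = $46,760 × 0.0021 = $98.196

$98.20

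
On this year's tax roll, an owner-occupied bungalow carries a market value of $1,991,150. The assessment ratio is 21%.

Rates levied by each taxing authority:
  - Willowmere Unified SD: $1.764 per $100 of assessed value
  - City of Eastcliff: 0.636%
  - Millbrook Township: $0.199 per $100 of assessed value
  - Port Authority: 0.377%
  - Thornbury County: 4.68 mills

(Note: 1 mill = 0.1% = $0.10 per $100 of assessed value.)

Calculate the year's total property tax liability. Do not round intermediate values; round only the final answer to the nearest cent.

$14,400.79

Assessed value = $1,991,150 × 0.21 = $418,141.5
Willowmere Unified SD: $418,141.5 × 0.01764 = $7,376.01606
City of Eastcliff: $418,141.5 × 0.00636 = $2,659.37994
Millbrook Township: $418,141.5 × 0.00199 = $832.101585
Port Authority: $418,141.5 × 0.00377 = $1,576.393455
Thornbury County: $418,141.5 × 0.00468 = $1,956.90222
Total = $14,400.79326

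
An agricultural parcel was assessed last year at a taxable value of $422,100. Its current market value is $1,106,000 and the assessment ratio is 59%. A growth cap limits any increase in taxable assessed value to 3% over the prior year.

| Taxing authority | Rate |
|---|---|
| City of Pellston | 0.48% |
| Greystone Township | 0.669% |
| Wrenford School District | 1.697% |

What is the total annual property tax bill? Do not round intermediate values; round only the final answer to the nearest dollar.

$12,373

Uncapped assessed value = $1,106,000 × 0.59 = $652,540
Cap limit = $422,100 × 1.03 = $434,763
Taxable assessed value = min($652,540, $434,763) = $434,763 (cap binds)
City of Pellston: $434,763 × 0.0048 = $2,086.8624
Greystone Township: $434,763 × 0.00669 = $2,908.56447
Wrenford School District: $434,763 × 0.01697 = $7,377.92811
Total = $12,373.35498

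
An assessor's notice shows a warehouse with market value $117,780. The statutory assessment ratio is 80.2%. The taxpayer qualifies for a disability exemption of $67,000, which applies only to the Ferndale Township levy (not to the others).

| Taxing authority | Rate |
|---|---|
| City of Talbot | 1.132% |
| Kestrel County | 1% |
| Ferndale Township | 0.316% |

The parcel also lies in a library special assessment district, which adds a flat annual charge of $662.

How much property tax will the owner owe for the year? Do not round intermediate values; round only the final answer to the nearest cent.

Assessed value = $117,780 × 0.802 = $94,459.56
City of Talbot: $94,459.56 × 0.01132 = $1,069.2822192
Kestrel County: $94,459.56 × 0.01 = $944.5956
Ferndale Township: ($94,459.56 − $67,000) × 0.00316 = $27,459.56 × 0.00316 = $86.7722096
Levies subtotal = $2,100.6500288
Total = $2,100.6500288 + $662 = $2,762.6500288

$2,762.65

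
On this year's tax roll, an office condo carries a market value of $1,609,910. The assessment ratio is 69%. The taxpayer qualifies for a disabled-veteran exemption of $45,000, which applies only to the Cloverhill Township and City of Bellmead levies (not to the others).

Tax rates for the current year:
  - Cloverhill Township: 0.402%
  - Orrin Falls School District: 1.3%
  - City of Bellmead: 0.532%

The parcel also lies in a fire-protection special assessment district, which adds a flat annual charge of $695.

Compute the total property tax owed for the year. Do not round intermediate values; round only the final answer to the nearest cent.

$25,090.82

Assessed value = $1,609,910 × 0.69 = $1,110,837.9
Cloverhill Township: ($1,110,837.9 − $45,000) × 0.00402 = $1,065,837.9 × 0.00402 = $4,284.668358
Orrin Falls School District: $1,110,837.9 × 0.013 = $14,440.8927
City of Bellmead: ($1,110,837.9 − $45,000) × 0.00532 = $1,065,837.9 × 0.00532 = $5,670.257628
Levies subtotal = $24,395.818686
Total = $24,395.818686 + $695 = $25,090.818686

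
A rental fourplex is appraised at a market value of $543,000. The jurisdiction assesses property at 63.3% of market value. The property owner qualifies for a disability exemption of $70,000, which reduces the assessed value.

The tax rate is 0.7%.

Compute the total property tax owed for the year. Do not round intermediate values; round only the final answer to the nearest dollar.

Assessed value = $543,000 × 0.633 = $343,719
Taxable value = $343,719 − $70,000 = $273,719
Tax = $273,719 × 0.007 = $1,916.033

$1,916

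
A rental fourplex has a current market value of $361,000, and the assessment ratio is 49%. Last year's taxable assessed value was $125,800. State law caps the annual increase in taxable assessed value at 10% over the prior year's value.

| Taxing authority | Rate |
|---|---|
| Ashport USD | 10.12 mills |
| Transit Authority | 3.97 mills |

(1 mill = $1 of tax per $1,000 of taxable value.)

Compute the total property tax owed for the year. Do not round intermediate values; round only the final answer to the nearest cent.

$1,949.77

Uncapped assessed value = $361,000 × 0.49 = $176,890
Cap limit = $125,800 × 1.1 = $138,380
Taxable assessed value = min($176,890, $138,380) = $138,380 (cap binds)
Ashport USD: $138,380 × 0.01012 = $1,400.4056
Transit Authority: $138,380 × 0.00397 = $549.3686
Total = $1,949.7742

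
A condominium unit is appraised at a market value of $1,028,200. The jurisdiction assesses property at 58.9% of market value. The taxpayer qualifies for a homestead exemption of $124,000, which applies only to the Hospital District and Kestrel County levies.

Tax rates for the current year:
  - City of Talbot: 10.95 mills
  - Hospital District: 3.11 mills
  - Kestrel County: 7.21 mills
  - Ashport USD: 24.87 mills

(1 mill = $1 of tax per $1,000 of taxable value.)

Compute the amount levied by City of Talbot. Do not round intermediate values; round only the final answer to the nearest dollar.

Assessed value = $1,028,200 × 0.589 = $605,609.8
City of Talbot taxable value = $605,609.8 (exemption does not apply)
City of Talbot levy = $605,609.8 × 0.01095 = $6,631.42731

$6,631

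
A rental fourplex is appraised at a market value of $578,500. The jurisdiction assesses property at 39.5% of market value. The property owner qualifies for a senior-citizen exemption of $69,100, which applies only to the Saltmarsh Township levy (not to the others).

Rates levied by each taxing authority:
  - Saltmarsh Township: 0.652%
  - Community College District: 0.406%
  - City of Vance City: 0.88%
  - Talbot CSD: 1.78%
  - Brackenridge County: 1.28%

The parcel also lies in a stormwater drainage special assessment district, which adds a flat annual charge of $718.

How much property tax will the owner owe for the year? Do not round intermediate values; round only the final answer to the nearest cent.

Assessed value = $578,500 × 0.395 = $228,507.5
Saltmarsh Township: ($228,507.5 − $69,100) × 0.00652 = $159,407.5 × 0.00652 = $1,039.3369
Community College District: $228,507.5 × 0.00406 = $927.74045
City of Vance City: $228,507.5 × 0.0088 = $2,010.866
Talbot CSD: $228,507.5 × 0.0178 = $4,067.4335
Brackenridge County: $228,507.5 × 0.0128 = $2,924.896
Levies subtotal = $10,970.27285
Total = $10,970.27285 + $718 = $11,688.27285

$11,688.27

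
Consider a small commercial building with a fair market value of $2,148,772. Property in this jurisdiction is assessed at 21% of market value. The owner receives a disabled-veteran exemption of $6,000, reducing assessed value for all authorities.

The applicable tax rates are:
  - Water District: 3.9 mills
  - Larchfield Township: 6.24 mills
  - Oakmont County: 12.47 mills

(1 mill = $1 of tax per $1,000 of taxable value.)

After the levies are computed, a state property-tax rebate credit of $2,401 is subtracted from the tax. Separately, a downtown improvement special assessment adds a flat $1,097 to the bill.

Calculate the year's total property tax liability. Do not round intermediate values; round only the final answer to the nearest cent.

$8,762.92

Assessed value = $2,148,772 × 0.21 = $451,242.12
Taxable value = $451,242.12 − $6,000 = $445,242.12
Water District: $445,242.12 × 0.0039 = $1,736.444268
Larchfield Township: $445,242.12 × 0.00624 = $2,778.3108288
Oakmont County: $445,242.12 × 0.01247 = $5,552.1692364
Levies subtotal = $10,066.9243332
After credit = $10,066.9243332 − $2,401 = $7,665.9243332
Total = $7,665.9243332 + $1,097 = $8,762.9243332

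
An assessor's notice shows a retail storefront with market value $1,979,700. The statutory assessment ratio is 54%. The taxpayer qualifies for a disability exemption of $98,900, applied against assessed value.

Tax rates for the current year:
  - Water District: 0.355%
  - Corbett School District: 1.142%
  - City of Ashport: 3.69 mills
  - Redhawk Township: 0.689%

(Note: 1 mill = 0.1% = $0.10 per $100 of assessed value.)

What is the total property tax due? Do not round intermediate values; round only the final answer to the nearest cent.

Assessed value = $1,979,700 × 0.54 = $1,069,038
Taxable value = $1,069,038 − $98,900 = $970,138
Water District: $970,138 × 0.00355 = $3,443.9899
Corbett School District: $970,138 × 0.01142 = $11,078.97596
City of Ashport: $970,138 × 0.00369 = $3,579.80922
Redhawk Township: $970,138 × 0.00689 = $6,684.25082
Total = $24,787.0259

$24,787.03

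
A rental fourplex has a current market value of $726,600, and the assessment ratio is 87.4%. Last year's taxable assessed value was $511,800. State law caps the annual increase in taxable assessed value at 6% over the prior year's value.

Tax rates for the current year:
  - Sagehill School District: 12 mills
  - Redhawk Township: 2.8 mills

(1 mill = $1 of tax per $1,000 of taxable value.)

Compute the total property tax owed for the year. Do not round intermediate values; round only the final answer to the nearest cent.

$8,029.12

Uncapped assessed value = $726,600 × 0.874 = $635,048.4
Cap limit = $511,800 × 1.06 = $542,508
Taxable assessed value = min($635,048.4, $542,508) = $542,508 (cap binds)
Sagehill School District: $542,508 × 0.012 = $6,510.096
Redhawk Township: $542,508 × 0.0028 = $1,519.0224
Total = $8,029.1184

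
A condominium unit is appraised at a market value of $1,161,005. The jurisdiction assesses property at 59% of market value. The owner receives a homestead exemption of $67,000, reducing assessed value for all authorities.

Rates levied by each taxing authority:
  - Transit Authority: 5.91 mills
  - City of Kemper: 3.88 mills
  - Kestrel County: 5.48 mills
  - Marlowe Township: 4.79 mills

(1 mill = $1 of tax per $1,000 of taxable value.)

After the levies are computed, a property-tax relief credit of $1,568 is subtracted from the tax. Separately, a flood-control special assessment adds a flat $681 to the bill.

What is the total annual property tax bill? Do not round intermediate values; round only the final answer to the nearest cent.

Assessed value = $1,161,005 × 0.59 = $684,992.95
Taxable value = $684,992.95 − $67,000 = $617,992.95
Transit Authority: $617,992.95 × 0.00591 = $3,652.3383345
City of Kemper: $617,992.95 × 0.00388 = $2,397.812646
Kestrel County: $617,992.95 × 0.00548 = $3,386.601366
Marlowe Township: $617,992.95 × 0.00479 = $2,960.1862305
Levies subtotal = $12,396.938577
After credit = $12,396.938577 − $1,568 = $10,828.938577
Total = $10,828.938577 + $681 = $11,509.938577

$11,509.94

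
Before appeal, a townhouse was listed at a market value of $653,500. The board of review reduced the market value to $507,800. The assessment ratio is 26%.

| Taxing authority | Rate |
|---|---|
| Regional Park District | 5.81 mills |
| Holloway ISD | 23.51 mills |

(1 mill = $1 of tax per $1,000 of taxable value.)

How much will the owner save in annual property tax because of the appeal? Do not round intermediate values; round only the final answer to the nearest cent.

Old assessed value = $653,500 × 0.26 = $169,910
New assessed value = $507,800 × 0.26 = $132,028
Combined rate = 0.00581 + 0.02351 = 0.02932
Old tax = $169,910 × 0.02932 = $4,981.7612
New tax = $132,028 × 0.02932 = $3,871.06096
Reduction = $4,981.7612 − $3,871.06096 = $1,110.70024

$1,110.70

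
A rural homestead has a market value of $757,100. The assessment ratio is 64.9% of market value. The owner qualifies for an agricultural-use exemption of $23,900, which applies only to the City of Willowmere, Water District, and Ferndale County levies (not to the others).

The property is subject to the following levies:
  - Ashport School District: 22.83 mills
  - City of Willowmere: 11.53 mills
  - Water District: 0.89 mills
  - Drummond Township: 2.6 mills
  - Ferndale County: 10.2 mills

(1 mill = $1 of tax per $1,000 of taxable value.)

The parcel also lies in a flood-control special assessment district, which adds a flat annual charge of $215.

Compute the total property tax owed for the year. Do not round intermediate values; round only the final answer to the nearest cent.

$23,284.13

Assessed value = $757,100 × 0.649 = $491,357.9
Ashport School District: $491,357.9 × 0.02283 = $11,217.700857
City of Willowmere: ($491,357.9 − $23,900) × 0.01153 = $467,457.9 × 0.01153 = $5,389.789587
Water District: ($491,357.9 − $23,900) × 0.00089 = $467,457.9 × 0.00089 = $416.037531
Drummond Township: $491,357.9 × 0.0026 = $1,277.53054
Ferndale County: ($491,357.9 − $23,900) × 0.0102 = $467,457.9 × 0.0102 = $4,768.07058
Levies subtotal = $23,069.129095
Total = $23,069.129095 + $215 = $23,284.129095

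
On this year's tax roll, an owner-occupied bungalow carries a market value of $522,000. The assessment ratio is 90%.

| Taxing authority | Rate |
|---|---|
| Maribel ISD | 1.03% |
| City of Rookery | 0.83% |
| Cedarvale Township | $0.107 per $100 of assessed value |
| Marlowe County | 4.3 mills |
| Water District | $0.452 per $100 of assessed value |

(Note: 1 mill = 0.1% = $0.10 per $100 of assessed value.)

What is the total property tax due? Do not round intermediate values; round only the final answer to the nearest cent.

$13,384.60

Assessed value = $522,000 × 0.9 = $469,800
Maribel ISD: $469,800 × 0.0103 = $4,838.94
City of Rookery: $469,800 × 0.0083 = $3,899.34
Cedarvale Township: $469,800 × 0.00107 = $502.686
Marlowe County: $469,800 × 0.0043 = $2,020.14
Water District: $469,800 × 0.00452 = $2,123.496
Total = $13,384.602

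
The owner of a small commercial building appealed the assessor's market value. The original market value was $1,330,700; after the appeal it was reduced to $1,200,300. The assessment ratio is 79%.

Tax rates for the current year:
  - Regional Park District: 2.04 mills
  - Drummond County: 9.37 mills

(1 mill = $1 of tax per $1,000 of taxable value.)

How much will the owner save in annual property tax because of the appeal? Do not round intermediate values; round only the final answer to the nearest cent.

$1,175.41

Old assessed value = $1,330,700 × 0.79 = $1,051,253
New assessed value = $1,200,300 × 0.79 = $948,237
Combined rate = 0.00204 + 0.00937 = 0.01141
Old tax = $1,051,253 × 0.01141 = $11,994.79673
New tax = $948,237 × 0.01141 = $10,819.38417
Reduction = $11,994.79673 − $10,819.38417 = $1,175.41256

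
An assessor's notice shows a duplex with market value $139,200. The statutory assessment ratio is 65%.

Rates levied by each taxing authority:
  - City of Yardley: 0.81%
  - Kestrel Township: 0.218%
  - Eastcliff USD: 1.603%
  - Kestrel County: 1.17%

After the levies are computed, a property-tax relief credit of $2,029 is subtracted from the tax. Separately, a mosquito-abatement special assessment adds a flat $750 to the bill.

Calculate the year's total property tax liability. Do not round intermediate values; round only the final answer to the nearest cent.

Assessed value = $139,200 × 0.65 = $90,480
City of Yardley: $90,480 × 0.0081 = $732.888
Kestrel Township: $90,480 × 0.00218 = $197.2464
Eastcliff USD: $90,480 × 0.01603 = $1,450.3944
Kestrel County: $90,480 × 0.0117 = $1,058.616
Levies subtotal = $3,439.1448
After credit = $3,439.1448 − $2,029 = $1,410.1448
Total = $1,410.1448 + $750 = $2,160.1448

$2,160.14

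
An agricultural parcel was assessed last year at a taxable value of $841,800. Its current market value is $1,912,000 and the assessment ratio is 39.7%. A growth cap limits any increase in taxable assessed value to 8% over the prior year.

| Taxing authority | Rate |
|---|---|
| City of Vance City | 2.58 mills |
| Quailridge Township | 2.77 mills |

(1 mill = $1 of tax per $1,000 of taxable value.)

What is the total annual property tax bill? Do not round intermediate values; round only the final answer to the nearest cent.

Uncapped assessed value = $1,912,000 × 0.397 = $759,064
Cap limit = $841,800 × 1.08 = $909,144
Taxable assessed value = min($759,064, $909,144) = $759,064 (cap does not bind)
City of Vance City: $759,064 × 0.00258 = $1,958.38512
Quailridge Township: $759,064 × 0.00277 = $2,102.60728
Total = $4,060.9924

$4,060.99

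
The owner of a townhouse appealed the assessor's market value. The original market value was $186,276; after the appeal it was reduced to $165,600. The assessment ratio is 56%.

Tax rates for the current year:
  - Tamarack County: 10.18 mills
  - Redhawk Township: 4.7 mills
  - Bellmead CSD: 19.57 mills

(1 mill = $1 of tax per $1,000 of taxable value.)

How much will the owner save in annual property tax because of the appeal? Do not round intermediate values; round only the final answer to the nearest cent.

Old assessed value = $186,276 × 0.56 = $104,314.56
New assessed value = $165,600 × 0.56 = $92,736
Combined rate = 0.01018 + 0.0047 + 0.01957 = 0.03445
Old tax = $104,314.56 × 0.03445 = $3,593.636592
New tax = $92,736 × 0.03445 = $3,194.7552
Reduction = $3,593.636592 − $3,194.7552 = $398.881392

$398.88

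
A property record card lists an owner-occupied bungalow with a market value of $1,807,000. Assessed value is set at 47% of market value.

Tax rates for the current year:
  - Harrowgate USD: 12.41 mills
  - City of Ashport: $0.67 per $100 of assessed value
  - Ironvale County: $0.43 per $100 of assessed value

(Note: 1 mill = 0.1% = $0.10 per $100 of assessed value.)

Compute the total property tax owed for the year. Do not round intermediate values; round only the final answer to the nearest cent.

$19,881.88

Assessed value = $1,807,000 × 0.47 = $849,290
Harrowgate USD: $849,290 × 0.01241 = $10,539.6889
City of Ashport: $849,290 × 0.0067 = $5,690.243
Ironvale County: $849,290 × 0.0043 = $3,651.947
Total = $19,881.8789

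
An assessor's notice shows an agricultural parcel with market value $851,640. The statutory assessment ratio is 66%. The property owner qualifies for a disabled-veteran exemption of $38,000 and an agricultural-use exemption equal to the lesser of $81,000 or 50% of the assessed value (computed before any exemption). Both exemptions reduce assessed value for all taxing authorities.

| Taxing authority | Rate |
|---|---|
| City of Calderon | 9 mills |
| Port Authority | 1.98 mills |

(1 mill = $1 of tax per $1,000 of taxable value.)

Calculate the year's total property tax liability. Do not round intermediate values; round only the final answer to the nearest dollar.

$4,865

Assessed value = $851,640 × 0.66 = $562,082.4
Agricultural-use exemption = min($81,000, 50% × $562,082.4) = min($81,000, $281,041.2) = $81,000 (dollar cap binds)
Taxable value = $562,082.4 − $38,000 − $81,000 = $443,082.4
City of Calderon: $443,082.4 × 0.009 = $3,987.7416
Port Authority: $443,082.4 × 0.00198 = $877.303152
Total = $4,865.044752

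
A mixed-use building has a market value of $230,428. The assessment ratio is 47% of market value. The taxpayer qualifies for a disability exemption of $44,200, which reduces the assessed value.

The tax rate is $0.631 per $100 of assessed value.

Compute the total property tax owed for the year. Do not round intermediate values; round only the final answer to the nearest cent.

Assessed value = $230,428 × 0.47 = $108,301.16
Taxable value = $108,301.16 − $44,200 = $64,101.16
Tax = $64,101.16 × 0.00631 = $404.4783196

$404.48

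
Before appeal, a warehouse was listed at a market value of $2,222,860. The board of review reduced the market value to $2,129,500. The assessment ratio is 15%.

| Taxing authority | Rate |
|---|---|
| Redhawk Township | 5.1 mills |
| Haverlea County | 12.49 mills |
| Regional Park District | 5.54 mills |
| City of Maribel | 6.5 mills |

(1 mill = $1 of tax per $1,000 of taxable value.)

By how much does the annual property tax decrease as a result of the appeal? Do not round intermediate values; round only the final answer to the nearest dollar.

$415

Old assessed value = $2,222,860 × 0.15 = $333,429
New assessed value = $2,129,500 × 0.15 = $319,425
Combined rate = 0.0051 + 0.01249 + 0.00554 + 0.0065 = 0.02963
Old tax = $333,429 × 0.02963 = $9,879.50127
New tax = $319,425 × 0.02963 = $9,464.56275
Reduction = $9,879.50127 − $9,464.56275 = $414.93852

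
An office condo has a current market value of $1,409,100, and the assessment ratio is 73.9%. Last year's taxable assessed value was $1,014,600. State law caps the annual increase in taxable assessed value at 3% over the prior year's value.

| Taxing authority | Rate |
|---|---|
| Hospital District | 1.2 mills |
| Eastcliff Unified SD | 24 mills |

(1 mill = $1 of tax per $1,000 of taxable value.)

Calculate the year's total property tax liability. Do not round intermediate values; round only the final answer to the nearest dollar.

$26,241

Uncapped assessed value = $1,409,100 × 0.739 = $1,041,324.9
Cap limit = $1,014,600 × 1.03 = $1,045,038
Taxable assessed value = min($1,041,324.9, $1,045,038) = $1,041,324.9 (cap does not bind)
Hospital District: $1,041,324.9 × 0.0012 = $1,249.58988
Eastcliff Unified SD: $1,041,324.9 × 0.024 = $24,991.7976
Total = $26,241.38748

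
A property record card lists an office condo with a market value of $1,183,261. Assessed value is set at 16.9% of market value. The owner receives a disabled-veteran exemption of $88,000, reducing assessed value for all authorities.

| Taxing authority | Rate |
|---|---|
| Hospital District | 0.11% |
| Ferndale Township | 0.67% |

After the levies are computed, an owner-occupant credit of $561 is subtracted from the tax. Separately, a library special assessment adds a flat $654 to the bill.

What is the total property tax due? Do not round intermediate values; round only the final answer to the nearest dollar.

Assessed value = $1,183,261 × 0.169 = $199,971.109
Taxable value = $199,971.109 − $88,000 = $111,971.109
Hospital District: $111,971.109 × 0.0011 = $123.1682199
Ferndale Township: $111,971.109 × 0.0067 = $750.2064303
Levies subtotal = $873.3746502
After credit = $873.3746502 − $561 = $312.3746502
Total = $312.3746502 + $654 = $966.3746502

$966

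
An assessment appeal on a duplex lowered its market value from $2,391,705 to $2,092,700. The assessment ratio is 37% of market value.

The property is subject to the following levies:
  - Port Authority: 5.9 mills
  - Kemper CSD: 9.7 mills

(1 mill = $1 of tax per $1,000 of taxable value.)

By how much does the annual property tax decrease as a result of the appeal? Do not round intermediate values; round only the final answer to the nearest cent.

$1,725.86

Old assessed value = $2,391,705 × 0.37 = $884,930.85
New assessed value = $2,092,700 × 0.37 = $774,299
Combined rate = 0.0059 + 0.0097 = 0.0156
Old tax = $884,930.85 × 0.0156 = $13,804.92126
New tax = $774,299 × 0.0156 = $12,079.0644
Reduction = $13,804.92126 − $12,079.0644 = $1,725.85686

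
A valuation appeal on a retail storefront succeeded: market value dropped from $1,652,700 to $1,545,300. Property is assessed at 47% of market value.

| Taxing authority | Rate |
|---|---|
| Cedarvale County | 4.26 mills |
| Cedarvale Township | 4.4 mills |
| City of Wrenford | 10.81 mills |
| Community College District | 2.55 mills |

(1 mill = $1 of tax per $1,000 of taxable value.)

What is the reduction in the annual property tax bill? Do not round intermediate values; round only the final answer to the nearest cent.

Old assessed value = $1,652,700 × 0.47 = $776,769
New assessed value = $1,545,300 × 0.47 = $726,291
Combined rate = 0.00426 + 0.0044 + 0.01081 + 0.00255 = 0.02202
Old tax = $776,769 × 0.02202 = $17,104.45338
New tax = $726,291 × 0.02202 = $15,992.92782
Reduction = $17,104.45338 − $15,992.92782 = $1,111.52556

$1,111.53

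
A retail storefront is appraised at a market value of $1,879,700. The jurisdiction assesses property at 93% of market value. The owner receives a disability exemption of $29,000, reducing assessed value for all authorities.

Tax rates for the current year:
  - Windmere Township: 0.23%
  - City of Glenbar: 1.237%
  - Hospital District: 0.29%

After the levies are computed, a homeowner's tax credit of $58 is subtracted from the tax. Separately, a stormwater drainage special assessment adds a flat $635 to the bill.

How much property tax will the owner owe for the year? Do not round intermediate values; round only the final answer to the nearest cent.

$30,781.96

Assessed value = $1,879,700 × 0.93 = $1,748,121
Taxable value = $1,748,121 − $29,000 = $1,719,121
Windmere Township: $1,719,121 × 0.0023 = $3,953.9783
City of Glenbar: $1,719,121 × 0.01237 = $21,265.52677
Hospital District: $1,719,121 × 0.0029 = $4,985.4509
Levies subtotal = $30,204.95597
After credit = $30,204.95597 − $58 = $30,146.95597
Total = $30,146.95597 + $635 = $30,781.95597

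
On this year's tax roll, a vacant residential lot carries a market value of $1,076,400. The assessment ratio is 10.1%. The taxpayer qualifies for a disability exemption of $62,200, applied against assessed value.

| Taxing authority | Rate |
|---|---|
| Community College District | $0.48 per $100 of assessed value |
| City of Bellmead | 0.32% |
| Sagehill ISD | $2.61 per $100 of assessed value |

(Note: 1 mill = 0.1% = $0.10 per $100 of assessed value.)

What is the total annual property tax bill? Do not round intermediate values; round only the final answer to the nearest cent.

Assessed value = $1,076,400 × 0.101 = $108,716.4
Taxable value = $108,716.4 − $62,200 = $46,516.4
Community College District: $46,516.4 × 0.0048 = $223.27872
City of Bellmead: $46,516.4 × 0.0032 = $148.85248
Sagehill ISD: $46,516.4 × 0.0261 = $1,214.07804
Total = $1,586.20924

$1,586.21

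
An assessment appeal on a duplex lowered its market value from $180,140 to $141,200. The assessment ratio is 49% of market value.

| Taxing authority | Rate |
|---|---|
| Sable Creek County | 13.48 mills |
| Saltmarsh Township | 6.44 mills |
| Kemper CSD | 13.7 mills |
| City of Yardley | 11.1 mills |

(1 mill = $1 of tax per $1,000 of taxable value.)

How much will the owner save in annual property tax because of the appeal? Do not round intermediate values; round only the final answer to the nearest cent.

Old assessed value = $180,140 × 0.49 = $88,268.6
New assessed value = $141,200 × 0.49 = $69,188
Combined rate = 0.01348 + 0.00644 + 0.0137 + 0.0111 = 0.04472
Old tax = $88,268.6 × 0.04472 = $3,947.371792
New tax = $69,188 × 0.04472 = $3,094.08736
Reduction = $3,947.371792 − $3,094.08736 = $853.284432

$853.28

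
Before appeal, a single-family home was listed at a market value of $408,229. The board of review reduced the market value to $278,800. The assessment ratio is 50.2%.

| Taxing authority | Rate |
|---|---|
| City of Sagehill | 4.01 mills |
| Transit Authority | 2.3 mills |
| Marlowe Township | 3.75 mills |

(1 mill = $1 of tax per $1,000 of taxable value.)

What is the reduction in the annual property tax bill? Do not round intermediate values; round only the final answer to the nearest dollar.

$654

Old assessed value = $408,229 × 0.502 = $204,930.958
New assessed value = $278,800 × 0.502 = $139,957.6
Combined rate = 0.00401 + 0.0023 + 0.00375 = 0.01006
Old tax = $204,930.958 × 0.01006 = $2,061.60543748
New tax = $139,957.6 × 0.01006 = $1,407.973456
Reduction = $2,061.60543748 − $1,407.973456 = $653.63198148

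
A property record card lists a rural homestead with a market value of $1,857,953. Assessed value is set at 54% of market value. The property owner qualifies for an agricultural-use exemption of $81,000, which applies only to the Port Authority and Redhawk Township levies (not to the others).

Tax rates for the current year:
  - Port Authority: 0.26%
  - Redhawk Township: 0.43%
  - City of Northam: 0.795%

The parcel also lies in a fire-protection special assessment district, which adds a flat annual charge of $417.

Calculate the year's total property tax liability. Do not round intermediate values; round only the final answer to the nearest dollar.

Assessed value = $1,857,953 × 0.54 = $1,003,294.62
Port Authority: ($1,003,294.62 − $81,000) × 0.0026 = $922,294.62 × 0.0026 = $2,397.966012
Redhawk Township: ($1,003,294.62 − $81,000) × 0.0043 = $922,294.62 × 0.0043 = $3,965.866866
City of Northam: $1,003,294.62 × 0.00795 = $7,976.192229
Levies subtotal = $14,340.025107
Total = $14,340.025107 + $417 = $14,757.025107

$14,757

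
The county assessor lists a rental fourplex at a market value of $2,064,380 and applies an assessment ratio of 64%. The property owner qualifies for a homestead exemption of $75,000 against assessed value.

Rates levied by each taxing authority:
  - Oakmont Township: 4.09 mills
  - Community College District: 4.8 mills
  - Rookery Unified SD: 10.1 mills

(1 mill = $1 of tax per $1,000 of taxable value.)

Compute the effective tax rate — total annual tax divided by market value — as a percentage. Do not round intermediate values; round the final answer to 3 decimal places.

1.146%

Assessed value = $2,064,380 × 0.64 = $1,321,203.2
Taxable value = $1,321,203.2 − $75,000 = $1,246,203.2
Oakmont Township: $1,246,203.2 × 0.00409 = $5,096.971088
Community College District: $1,246,203.2 × 0.0048 = $5,981.77536
Rookery Unified SD: $1,246,203.2 × 0.0101 = $12,586.65232
Total tax = $23,665.398768
Effective rate = $23,665.398768 ÷ $2,064,380 = 1.146% of market value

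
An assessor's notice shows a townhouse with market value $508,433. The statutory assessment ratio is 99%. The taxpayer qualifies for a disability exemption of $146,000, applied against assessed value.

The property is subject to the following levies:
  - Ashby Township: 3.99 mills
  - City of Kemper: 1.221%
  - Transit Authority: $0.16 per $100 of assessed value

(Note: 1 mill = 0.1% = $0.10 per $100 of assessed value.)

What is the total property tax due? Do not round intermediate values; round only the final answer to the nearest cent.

$6,360.81

Assessed value = $508,433 × 0.99 = $503,348.67
Taxable value = $503,348.67 − $146,000 = $357,348.67
Ashby Township: $357,348.67 × 0.00399 = $1,425.8211933
City of Kemper: $357,348.67 × 0.01221 = $4,363.2272607
Transit Authority: $357,348.67 × 0.0016 = $571.757872
Total = $6,360.806326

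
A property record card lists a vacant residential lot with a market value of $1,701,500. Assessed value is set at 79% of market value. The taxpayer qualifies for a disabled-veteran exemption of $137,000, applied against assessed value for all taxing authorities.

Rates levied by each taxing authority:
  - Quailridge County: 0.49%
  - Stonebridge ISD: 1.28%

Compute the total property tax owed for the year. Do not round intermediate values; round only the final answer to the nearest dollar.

Assessed value = $1,701,500 × 0.79 = $1,344,185
Taxable value = $1,344,185 − $137,000 = $1,207,185
Quailridge County: $1,207,185 × 0.0049 = $5,915.2065
Stonebridge ISD: $1,207,185 × 0.0128 = $15,451.968
Total = $5,915.2065 + $15,451.968 = $21,367.1745

$21,367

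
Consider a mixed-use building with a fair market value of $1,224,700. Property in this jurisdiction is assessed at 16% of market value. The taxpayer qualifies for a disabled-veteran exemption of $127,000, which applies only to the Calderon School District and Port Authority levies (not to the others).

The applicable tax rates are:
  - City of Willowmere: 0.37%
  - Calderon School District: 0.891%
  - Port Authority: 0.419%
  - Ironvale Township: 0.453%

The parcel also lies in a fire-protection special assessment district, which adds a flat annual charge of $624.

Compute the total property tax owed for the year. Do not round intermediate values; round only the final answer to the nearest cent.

$3,139.96

Assessed value = $1,224,700 × 0.16 = $195,952
City of Willowmere: $195,952 × 0.0037 = $725.0224
Calderon School District: ($195,952 − $127,000) × 0.00891 = $68,952 × 0.00891 = $614.36232
Port Authority: ($195,952 − $127,000) × 0.00419 = $68,952 × 0.00419 = $288.90888
Ironvale Township: $195,952 × 0.00453 = $887.66256
Levies subtotal = $2,515.95616
Total = $2,515.95616 + $624 = $3,139.95616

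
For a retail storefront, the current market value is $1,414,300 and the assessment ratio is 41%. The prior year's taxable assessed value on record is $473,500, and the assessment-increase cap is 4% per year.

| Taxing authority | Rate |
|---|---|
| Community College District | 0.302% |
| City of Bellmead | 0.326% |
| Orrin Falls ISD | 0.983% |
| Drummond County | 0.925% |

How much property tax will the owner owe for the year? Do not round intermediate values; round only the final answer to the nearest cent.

$12,488.28

Uncapped assessed value = $1,414,300 × 0.41 = $579,863
Cap limit = $473,500 × 1.04 = $492,440
Taxable assessed value = min($579,863, $492,440) = $492,440 (cap binds)
Community College District: $492,440 × 0.00302 = $1,487.1688
City of Bellmead: $492,440 × 0.00326 = $1,605.3544
Orrin Falls ISD: $492,440 × 0.00983 = $4,840.6852
Drummond County: $492,440 × 0.00925 = $4,555.07
Total = $12,488.2784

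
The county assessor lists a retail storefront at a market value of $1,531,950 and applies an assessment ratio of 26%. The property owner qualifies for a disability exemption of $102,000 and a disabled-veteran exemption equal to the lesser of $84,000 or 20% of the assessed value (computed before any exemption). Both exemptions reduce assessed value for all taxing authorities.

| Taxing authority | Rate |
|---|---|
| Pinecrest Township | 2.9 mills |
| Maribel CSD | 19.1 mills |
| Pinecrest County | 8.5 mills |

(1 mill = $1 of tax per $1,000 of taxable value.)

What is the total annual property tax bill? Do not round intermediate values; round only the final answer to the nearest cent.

Assessed value = $1,531,950 × 0.26 = $398,307
Disabled-veteran exemption = min($84,000, 20% × $398,307) = min($84,000, $79,661.4) = $79,661.4 (percentage binds)
Taxable value = $398,307 − $102,000 − $79,661.4 = $216,645.6
Pinecrest Township: $216,645.6 × 0.0029 = $628.27224
Maribel CSD: $216,645.6 × 0.0191 = $4,137.93096
Pinecrest County: $216,645.6 × 0.0085 = $1,841.4876
Total = $6,607.6908

$6,607.69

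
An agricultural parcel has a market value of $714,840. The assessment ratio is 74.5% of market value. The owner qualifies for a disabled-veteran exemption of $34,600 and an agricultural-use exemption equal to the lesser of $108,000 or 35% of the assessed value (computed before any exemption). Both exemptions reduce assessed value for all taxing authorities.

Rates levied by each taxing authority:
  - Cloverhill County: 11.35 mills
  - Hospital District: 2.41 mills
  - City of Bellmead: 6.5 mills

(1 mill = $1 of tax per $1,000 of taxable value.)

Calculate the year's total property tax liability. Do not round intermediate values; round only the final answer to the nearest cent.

Assessed value = $714,840 × 0.745 = $532,555.8
Agricultural-use exemption = min($108,000, 35% × $532,555.8) = min($108,000, $186,394.53) = $108,000 (dollar cap binds)
Taxable value = $532,555.8 − $34,600 − $108,000 = $389,955.8
Cloverhill County: $389,955.8 × 0.01135 = $4,425.99833
Hospital District: $389,955.8 × 0.00241 = $939.793478
City of Bellmead: $389,955.8 × 0.0065 = $2,534.7127
Total = $7,900.504508

$7,900.50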